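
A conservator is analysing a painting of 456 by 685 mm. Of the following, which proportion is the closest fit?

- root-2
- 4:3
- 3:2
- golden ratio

3:2

685/456 ≈ 1.502. Nearest candidates are 3:2 (1.500, off by 0.002) and root-2 (1.414, off by 0.088).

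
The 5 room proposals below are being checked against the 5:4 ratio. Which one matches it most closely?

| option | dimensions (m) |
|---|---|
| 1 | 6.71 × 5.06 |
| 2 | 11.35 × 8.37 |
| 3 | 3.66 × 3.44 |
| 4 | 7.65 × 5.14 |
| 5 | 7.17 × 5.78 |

5

Target 5:4 ≈ 1.250.
1: 1.326 (Δ0.076)  2: 1.356 (Δ0.106)  3: 1.064 (Δ0.186)  4: 1.488 (Δ0.238)  5: 1.240 (Δ0.010)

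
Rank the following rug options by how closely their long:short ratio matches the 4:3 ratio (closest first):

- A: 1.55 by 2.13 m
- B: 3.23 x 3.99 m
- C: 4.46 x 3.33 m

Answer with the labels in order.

C, A, B

A: 2.13/1.55 ≈ 1.374 → |1.374 − 1.333| = 0.041
B: 3.99/3.23 ≈ 1.235 → |1.235 − 1.333| = 0.098
C: 4.46/3.33 ≈ 1.339 → |1.339 − 1.333| = 0.006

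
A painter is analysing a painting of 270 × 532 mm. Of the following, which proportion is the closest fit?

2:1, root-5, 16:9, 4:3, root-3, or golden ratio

Ratio = 532 / 270 ≈ 1.970.
Distances: 2:1 2.000 (Δ 0.030); root-5 2.236 (Δ 0.266); 16:9 1.778 (Δ 0.192); 4:3 1.333 (Δ 0.637); root-3 1.732 (Δ 0.238); golden ratio 1.618 (Δ 0.352).

2:1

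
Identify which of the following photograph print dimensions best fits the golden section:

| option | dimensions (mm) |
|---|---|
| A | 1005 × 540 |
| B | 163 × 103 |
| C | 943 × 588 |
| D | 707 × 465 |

C

Target golden ratio ≈ 1.618.
A: 1.861 (Δ0.243)  B: 1.583 (Δ0.035)  C: 1.604 (Δ0.014)  D: 1.520 (Δ0.098)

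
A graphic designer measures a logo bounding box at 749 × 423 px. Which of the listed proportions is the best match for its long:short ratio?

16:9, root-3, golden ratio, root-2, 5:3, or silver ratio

16:9

749/423 ≈ 1.771. Nearest candidates are 16:9 (1.778, off by 0.007) and root-3 (1.732, off by 0.039).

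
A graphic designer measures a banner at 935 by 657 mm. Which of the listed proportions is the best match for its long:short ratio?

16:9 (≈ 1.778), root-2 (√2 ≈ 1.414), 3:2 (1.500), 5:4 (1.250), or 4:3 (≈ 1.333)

root-2

935/657 ≈ 1.423. Nearest candidates are root-2 (1.414, off by 0.009) and 3:2 (1.500, off by 0.077).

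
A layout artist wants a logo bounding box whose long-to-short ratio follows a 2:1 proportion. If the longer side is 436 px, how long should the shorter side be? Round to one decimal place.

218.0 px

2:1 = 2.00000.
Shorter side = 436 ÷ 2.00000 ≈ 218.000 → 218.0 px.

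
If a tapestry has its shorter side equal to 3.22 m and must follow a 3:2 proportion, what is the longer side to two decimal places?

3:2 = 1.50000.
Longer side = 3.22 × 1.50000 ≈ 4.8300 → 4.83 m.

4.83 m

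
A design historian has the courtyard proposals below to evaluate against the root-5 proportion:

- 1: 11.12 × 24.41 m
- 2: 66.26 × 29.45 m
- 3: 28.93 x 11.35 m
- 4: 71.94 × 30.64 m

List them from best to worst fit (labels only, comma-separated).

2, 1, 4, 3

Ratios: 1 = 24.41 / 11.12 ≈ 2.195; 2 = 66.26 / 29.45 ≈ 2.250; 3 = 28.93 / 11.35 ≈ 2.549; 4 = 71.94 / 30.64 ≈ 2.348.
|Δ from 2.236|: 1 0.041; 2 0.014; 3 0.313; 4 0.112.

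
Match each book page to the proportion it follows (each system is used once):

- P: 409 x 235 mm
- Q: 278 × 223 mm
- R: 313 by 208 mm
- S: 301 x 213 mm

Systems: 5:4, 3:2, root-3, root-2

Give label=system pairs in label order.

Ratios: P ≈ 1.740; Q ≈ 1.247; R ≈ 1.505; S ≈ 1.413.
Targets: 5:4 ≈ 1.250; 3:2 ≈ 1.500; root-3 ≈ 1.732; root-2 ≈ 1.414.

P=root-3, Q=5:4, R=3:2, S=root-2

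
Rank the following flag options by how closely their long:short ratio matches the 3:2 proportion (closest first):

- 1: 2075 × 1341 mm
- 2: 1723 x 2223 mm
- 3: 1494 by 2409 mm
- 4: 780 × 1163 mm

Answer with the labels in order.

4, 1, 3, 2

Ratios: 1 = 2075 / 1341 ≈ 1.547; 2 = 2223 / 1723 ≈ 1.290; 3 = 2409 / 1494 ≈ 1.612; 4 = 1163 / 780 ≈ 1.491.
|Δ from 1.500|: 1 0.047; 2 0.210; 3 0.112; 4 0.009.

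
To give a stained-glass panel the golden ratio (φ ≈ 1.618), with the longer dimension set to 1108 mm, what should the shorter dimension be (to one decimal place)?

684.8 mm

golden ratio ≈ 1.61803.
Shorter side = 1108 ÷ 1.61803 ≈ 684.783 → 684.8 mm.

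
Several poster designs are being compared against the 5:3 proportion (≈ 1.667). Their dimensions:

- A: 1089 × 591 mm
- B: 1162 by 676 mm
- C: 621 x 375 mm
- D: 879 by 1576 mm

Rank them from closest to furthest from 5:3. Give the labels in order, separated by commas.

C, B, D, A

A: 1089/591 ≈ 1.843 → |1.843 − 1.667| = 0.176
B: 1162/676 ≈ 1.719 → |1.719 − 1.667| = 0.052
C: 621/375 ≈ 1.656 → |1.656 − 1.667| = 0.011
D: 1576/879 ≈ 1.793 → |1.793 − 1.667| = 0.126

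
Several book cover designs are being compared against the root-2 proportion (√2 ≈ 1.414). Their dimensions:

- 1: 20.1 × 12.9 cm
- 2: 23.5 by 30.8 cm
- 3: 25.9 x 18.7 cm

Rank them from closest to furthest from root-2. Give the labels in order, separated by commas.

3, 2, 1

1: 20.1/12.9 ≈ 1.558 → |1.558 − 1.414| = 0.144
2: 30.8/23.5 ≈ 1.311 → |1.311 − 1.414| = 0.103
3: 25.9/18.7 ≈ 1.385 → |1.385 − 1.414| = 0.029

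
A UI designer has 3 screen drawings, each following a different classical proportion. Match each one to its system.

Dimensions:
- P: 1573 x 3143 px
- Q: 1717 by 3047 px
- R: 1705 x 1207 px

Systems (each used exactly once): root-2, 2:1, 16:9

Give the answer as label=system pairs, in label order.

P = 3143/1573 ≈ 1.998 → 2:1 (2.000)
Q = 3047/1717 ≈ 1.775 → 16:9 (1.778)
R = 1705/1207 ≈ 1.413 → root-2 (1.414)

P=2:1, Q=16:9, R=root-2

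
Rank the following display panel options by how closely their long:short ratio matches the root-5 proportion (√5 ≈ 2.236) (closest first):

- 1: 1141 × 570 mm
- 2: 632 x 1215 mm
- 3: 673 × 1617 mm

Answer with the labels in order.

1: 1141/570 ≈ 2.002 → |2.002 − 2.236| = 0.234
2: 1215/632 ≈ 1.922 → |1.922 − 2.236| = 0.314
3: 1617/673 ≈ 2.403 → |2.403 − 2.236| = 0.167

3, 1, 2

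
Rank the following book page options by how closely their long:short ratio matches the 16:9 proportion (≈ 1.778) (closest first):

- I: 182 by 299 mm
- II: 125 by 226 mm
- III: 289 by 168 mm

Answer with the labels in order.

Ratios: I = 299 / 182 ≈ 1.643; II = 226 / 125 ≈ 1.808; III = 289 / 168 ≈ 1.720.
|Δ from 1.778|: I 0.135; II 0.030; III 0.058.

II, III, I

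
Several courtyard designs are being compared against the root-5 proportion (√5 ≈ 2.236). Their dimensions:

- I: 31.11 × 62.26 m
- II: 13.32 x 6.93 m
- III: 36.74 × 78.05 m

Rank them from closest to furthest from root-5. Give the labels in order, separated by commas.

III, I, II

I: 62.26/31.11 ≈ 2.001 → |2.001 − 2.236| = 0.235
II: 13.32/6.93 ≈ 1.922 → |1.922 − 2.236| = 0.314
III: 78.05/36.74 ≈ 2.124 → |2.124 − 2.236| = 0.112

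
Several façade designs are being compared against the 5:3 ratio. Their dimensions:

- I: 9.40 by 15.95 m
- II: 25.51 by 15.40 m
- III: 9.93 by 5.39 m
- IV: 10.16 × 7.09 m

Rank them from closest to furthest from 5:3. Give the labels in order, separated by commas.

I: 15.95/9.40 ≈ 1.697 → |1.697 − 1.667| = 0.030
II: 25.51/15.40 ≈ 1.656 → |1.656 − 1.667| = 0.011
III: 9.93/5.39 ≈ 1.842 → |1.842 − 1.667| = 0.175
IV: 10.16/7.09 ≈ 1.433 → |1.433 − 1.667| = 0.234

II, I, III, IV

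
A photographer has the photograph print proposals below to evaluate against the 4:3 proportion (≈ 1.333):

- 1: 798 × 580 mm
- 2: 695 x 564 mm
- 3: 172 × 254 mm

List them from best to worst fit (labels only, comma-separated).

1, 2, 3

Ratios: 1 = 798 / 580 ≈ 1.376; 2 = 695 / 564 ≈ 1.232; 3 = 254 / 172 ≈ 1.477.
|Δ from 1.333|: 1 0.043; 2 0.101; 3 0.144.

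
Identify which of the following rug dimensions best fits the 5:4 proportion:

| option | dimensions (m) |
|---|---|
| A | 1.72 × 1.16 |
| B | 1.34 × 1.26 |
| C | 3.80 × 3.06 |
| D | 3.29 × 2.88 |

Ratios (long/short): A ≈ 1.483; B ≈ 1.063; C ≈ 1.242; D ≈ 1.142.
5:4 ≈ 1.250; option C is nearest (Δ 0.008).

C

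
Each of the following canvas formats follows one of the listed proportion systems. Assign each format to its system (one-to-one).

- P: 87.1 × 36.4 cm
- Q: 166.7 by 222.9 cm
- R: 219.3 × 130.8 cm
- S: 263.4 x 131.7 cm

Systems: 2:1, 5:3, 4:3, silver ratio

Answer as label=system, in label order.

P = 87.1/36.4 ≈ 2.393 → silver ratio (2.414)
Q = 222.9/166.7 ≈ 1.337 → 4:3 (1.333)
R = 219.3/130.8 ≈ 1.677 → 5:3 (1.667)
S = 263.4/131.7 ≈ 2.000 → 2:1 (2.000)

P=silver ratio, Q=4:3, R=5:3, S=2:1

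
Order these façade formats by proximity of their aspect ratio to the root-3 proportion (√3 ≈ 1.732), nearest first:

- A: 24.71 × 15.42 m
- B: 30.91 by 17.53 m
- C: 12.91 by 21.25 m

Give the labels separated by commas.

B, C, A

Ratios: A = 24.71 / 15.42 ≈ 1.602; B = 30.91 / 17.53 ≈ 1.763; C = 21.25 / 12.91 ≈ 1.646.
|Δ from 1.732|: A 0.130; B 0.031; C 0.086.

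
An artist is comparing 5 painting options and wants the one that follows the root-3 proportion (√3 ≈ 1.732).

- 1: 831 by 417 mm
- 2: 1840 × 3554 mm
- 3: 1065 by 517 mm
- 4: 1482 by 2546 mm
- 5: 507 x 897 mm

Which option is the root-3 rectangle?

4

Ratios (long/short): 1 ≈ 1.993; 2 ≈ 1.932; 3 ≈ 2.060; 4 ≈ 1.718; 5 ≈ 1.769.
root-3 ≈ 1.732; option 4 is nearest (Δ 0.014).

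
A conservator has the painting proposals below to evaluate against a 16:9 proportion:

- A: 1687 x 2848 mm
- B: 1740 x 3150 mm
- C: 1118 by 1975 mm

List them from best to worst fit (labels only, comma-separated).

C, B, A

A: 2848/1687 ≈ 1.688 → |1.688 − 1.778| = 0.090
B: 3150/1740 ≈ 1.810 → |1.810 − 1.778| = 0.032
C: 1975/1118 ≈ 1.767 → |1.767 − 1.778| = 0.011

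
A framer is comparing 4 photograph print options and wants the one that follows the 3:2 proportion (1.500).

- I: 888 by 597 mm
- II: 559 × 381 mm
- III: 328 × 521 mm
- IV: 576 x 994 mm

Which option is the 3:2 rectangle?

Ratios (long/short): I ≈ 1.487; II ≈ 1.467; III ≈ 1.588; IV ≈ 1.726.
3:2 ≈ 1.500; option I is nearest (Δ 0.013).

I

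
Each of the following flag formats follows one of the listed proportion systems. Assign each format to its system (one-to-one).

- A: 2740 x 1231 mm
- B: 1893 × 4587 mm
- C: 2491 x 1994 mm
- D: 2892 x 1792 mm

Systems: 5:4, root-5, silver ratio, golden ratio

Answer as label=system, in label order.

Ratios: A ≈ 2.226; B ≈ 2.423; C ≈ 1.249; D ≈ 1.614.
Targets: 5:4 ≈ 1.250; root-5 ≈ 2.236; silver ratio ≈ 2.414; golden ratio ≈ 1.618.

A=root-5, B=silver ratio, C=5:4, D=golden ratio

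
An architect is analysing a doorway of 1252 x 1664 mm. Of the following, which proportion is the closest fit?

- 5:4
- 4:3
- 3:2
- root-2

Ratio = 1664 / 1252 ≈ 1.329.
Distances: 5:4 1.250 (Δ 0.079); 4:3 1.333 (Δ 0.004); 3:2 1.500 (Δ 0.171); root-2 1.414 (Δ 0.085).

4:3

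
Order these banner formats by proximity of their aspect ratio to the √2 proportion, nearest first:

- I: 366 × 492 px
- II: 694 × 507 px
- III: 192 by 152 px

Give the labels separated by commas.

I: 492/366 ≈ 1.344 → |1.344 − 1.414| = 0.070
II: 694/507 ≈ 1.369 → |1.369 − 1.414| = 0.045
III: 192/152 ≈ 1.263 → |1.263 − 1.414| = 0.151

II, I, III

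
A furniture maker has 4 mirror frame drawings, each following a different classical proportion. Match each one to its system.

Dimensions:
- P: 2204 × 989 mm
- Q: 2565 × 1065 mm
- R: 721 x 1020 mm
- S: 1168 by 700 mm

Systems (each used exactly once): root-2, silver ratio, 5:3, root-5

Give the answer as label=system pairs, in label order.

P = 2204/989 ≈ 2.229 → root-5 (2.236)
Q = 2565/1065 ≈ 2.408 → silver ratio (2.414)
R = 1020/721 ≈ 1.415 → root-2 (1.414)
S = 1168/700 ≈ 1.669 → 5:3 (1.667)

P=root-5, Q=silver ratio, R=root-2, S=5:3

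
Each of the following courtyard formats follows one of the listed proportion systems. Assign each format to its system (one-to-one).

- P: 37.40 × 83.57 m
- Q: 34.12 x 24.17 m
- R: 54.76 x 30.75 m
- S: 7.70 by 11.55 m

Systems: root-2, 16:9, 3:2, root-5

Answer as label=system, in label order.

Ratios: P ≈ 2.234; Q ≈ 1.412; R ≈ 1.781; S ≈ 1.500.
Targets: root-2 ≈ 1.414; 16:9 ≈ 1.778; 3:2 ≈ 1.500; root-5 ≈ 2.236.

P=root-5, Q=root-2, R=16:9, S=3:2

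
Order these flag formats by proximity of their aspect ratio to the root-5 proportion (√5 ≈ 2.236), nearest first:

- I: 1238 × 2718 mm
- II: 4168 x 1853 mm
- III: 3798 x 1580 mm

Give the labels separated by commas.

II, I, III

I: 2718/1238 ≈ 2.195 → |2.195 − 2.236| = 0.041
II: 4168/1853 ≈ 2.249 → |2.249 − 2.236| = 0.013
III: 3798/1580 ≈ 2.404 → |2.404 − 2.236| = 0.168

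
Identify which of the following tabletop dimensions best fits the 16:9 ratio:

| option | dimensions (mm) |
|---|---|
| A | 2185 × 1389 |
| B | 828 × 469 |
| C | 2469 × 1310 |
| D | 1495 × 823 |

Ratios (long/short): A ≈ 1.573; B ≈ 1.765; C ≈ 1.885; D ≈ 1.817.
16:9 ≈ 1.778; option B is nearest (Δ 0.013).

B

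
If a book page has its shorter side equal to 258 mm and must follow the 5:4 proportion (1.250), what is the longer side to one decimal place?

5:4 = 1.25000.
Longer side = 258 × 1.25000 ≈ 322.500 → 322.5 mm.

322.5 mm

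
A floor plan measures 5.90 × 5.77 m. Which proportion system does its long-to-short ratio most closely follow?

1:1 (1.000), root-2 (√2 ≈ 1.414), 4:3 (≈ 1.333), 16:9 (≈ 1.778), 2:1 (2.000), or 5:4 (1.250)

5.90/5.77 ≈ 1.023. Nearest candidates are 1:1 (1.000, off by 0.023) and 5:4 (1.250, off by 0.227).

1:1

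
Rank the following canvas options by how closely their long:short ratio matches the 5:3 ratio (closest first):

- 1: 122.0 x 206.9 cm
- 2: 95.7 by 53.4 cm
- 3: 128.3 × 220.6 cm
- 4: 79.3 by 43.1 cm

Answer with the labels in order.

1, 3, 2, 4

1: 206.9/122.0 ≈ 1.696 → |1.696 − 1.667| = 0.029
2: 95.7/53.4 ≈ 1.792 → |1.792 − 1.667| = 0.125
3: 220.6/128.3 ≈ 1.719 → |1.719 − 1.667| = 0.052
4: 79.3/43.1 ≈ 1.840 → |1.840 − 1.667| = 0.173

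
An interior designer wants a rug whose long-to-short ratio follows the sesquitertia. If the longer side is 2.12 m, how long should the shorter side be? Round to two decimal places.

1.59 m

4:3 ≈ 1.33333.
Shorter side = 2.12 ÷ 1.33333 ≈ 1.5900 → 1.59 m.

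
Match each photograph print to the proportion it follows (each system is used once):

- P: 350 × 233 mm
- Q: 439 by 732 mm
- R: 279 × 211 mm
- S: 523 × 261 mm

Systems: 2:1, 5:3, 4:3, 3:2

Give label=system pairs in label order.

Ratios: P ≈ 1.502; Q ≈ 1.667; R ≈ 1.322; S ≈ 2.004.
Targets: 2:1 ≈ 2.000; 5:3 ≈ 1.667; 4:3 ≈ 1.333; 3:2 ≈ 1.500.

P=3:2, Q=5:3, R=4:3, S=2:1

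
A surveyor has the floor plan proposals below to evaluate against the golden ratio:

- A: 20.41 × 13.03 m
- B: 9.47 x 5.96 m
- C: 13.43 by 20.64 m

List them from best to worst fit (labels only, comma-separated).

B, A, C

A: 20.41/13.03 ≈ 1.566 → |1.566 − 1.618| = 0.052
B: 9.47/5.96 ≈ 1.589 → |1.589 − 1.618| = 0.029
C: 20.64/13.43 ≈ 1.537 → |1.537 − 1.618| = 0.081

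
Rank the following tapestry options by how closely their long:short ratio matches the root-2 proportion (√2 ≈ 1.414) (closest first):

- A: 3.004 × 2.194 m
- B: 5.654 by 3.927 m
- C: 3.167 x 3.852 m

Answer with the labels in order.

B, A, C

Ratios: A = 3.004 / 2.194 ≈ 1.369; B = 5.654 / 3.927 ≈ 1.440; C = 3.852 / 3.167 ≈ 1.216.
|Δ from 1.414|: A 0.045; B 0.026; C 0.198.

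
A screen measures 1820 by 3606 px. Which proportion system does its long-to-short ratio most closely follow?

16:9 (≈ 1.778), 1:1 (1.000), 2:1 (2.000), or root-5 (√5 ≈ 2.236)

3606/1820 ≈ 1.981. Nearest candidates are 2:1 (2.000, off by 0.019) and 16:9 (1.778, off by 0.203).

2:1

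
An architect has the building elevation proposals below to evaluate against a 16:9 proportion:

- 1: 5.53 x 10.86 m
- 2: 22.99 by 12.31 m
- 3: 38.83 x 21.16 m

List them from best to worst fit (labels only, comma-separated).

Ratios: 1 = 10.86 / 5.53 ≈ 1.964; 2 = 22.99 / 12.31 ≈ 1.868; 3 = 38.83 / 21.16 ≈ 1.835.
|Δ from 1.778|: 1 0.186; 2 0.090; 3 0.057.

3, 2, 1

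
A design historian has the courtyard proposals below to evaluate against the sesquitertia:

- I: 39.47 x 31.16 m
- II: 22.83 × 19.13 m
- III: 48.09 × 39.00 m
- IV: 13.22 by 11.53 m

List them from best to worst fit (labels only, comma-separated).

Ratios: I = 39.47 / 31.16 ≈ 1.267; II = 22.83 / 19.13 ≈ 1.193; III = 48.09 / 39.00 ≈ 1.233; IV = 13.22 / 11.53 ≈ 1.147.
|Δ from 1.333|: I 0.066; II 0.140; III 0.100; IV 0.186.

I, III, II, IV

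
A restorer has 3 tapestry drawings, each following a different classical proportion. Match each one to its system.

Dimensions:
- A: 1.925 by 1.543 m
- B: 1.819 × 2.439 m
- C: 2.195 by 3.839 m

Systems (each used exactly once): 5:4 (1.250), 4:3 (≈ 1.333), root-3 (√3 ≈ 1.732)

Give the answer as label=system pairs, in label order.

A=5:4, B=4:3, C=root-3

Ratios: A ≈ 1.248; B ≈ 1.341; C ≈ 1.749.
Targets: 5:4 ≈ 1.250; 4:3 ≈ 1.333; root-3 ≈ 1.732.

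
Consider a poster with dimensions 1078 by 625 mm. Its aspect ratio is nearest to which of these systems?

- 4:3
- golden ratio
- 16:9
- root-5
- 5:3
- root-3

1078/625 ≈ 1.725. Nearest candidates are root-3 (1.732, off by 0.007) and 16:9 (1.778, off by 0.053).

root-3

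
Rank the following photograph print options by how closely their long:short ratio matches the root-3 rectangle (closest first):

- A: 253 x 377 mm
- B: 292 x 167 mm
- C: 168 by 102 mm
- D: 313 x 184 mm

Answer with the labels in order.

Ratios: A = 377 / 253 ≈ 1.490; B = 292 / 167 ≈ 1.749; C = 168 / 102 ≈ 1.647; D = 313 / 184 ≈ 1.701.
|Δ from 1.732|: A 0.242; B 0.017; C 0.085; D 0.031.

B, D, C, A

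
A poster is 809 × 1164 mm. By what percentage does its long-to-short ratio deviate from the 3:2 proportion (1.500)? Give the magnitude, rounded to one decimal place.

4.1%

Ratio = 1164 / 809 ≈ 1.4388.
Ideal 3:2 = 1.5000. |1.4388 − 1.5000| / 1.5000 ≈ 4.08% → 4.1%.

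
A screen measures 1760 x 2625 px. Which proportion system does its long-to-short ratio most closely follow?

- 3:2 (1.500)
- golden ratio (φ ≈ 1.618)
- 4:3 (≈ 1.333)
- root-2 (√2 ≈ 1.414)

3:2

2625/1760 ≈ 1.491. Nearest candidates are 3:2 (1.500, off by 0.009) and root-2 (1.414, off by 0.077).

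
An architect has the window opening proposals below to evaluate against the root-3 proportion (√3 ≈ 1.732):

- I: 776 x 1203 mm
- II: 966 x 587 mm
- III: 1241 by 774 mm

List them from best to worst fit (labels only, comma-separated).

Ratios: I = 1203 / 776 ≈ 1.550; II = 966 / 587 ≈ 1.646; III = 1241 / 774 ≈ 1.603.
|Δ from 1.732|: I 0.182; II 0.086; III 0.129.

II, III, I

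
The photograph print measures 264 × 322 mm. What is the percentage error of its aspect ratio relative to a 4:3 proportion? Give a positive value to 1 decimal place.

Ratio = 322 / 264 ≈ 1.2197.
Ideal 4:3 ≈ 1.3333. |1.2197 − 1.3333| / 1.3333 ≈ 8.52% → 8.5%.

8.5%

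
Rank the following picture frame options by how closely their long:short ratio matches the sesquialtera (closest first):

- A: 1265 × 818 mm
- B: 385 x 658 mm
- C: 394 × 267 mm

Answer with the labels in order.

C, A, B

A: 1265/818 ≈ 1.546 → |1.546 − 1.500| = 0.046
B: 658/385 ≈ 1.709 → |1.709 − 1.500| = 0.209
C: 394/267 ≈ 1.476 → |1.476 − 1.500| = 0.024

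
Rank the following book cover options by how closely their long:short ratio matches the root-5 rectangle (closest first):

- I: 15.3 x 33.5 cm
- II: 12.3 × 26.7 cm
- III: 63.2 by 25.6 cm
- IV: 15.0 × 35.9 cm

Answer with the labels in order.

I, II, IV, III

I: 33.5/15.3 ≈ 2.190 → |2.190 − 2.236| = 0.046
II: 26.7/12.3 ≈ 2.171 → |2.171 − 2.236| = 0.065
III: 63.2/25.6 ≈ 2.469 → |2.469 − 2.236| = 0.233
IV: 35.9/15.0 ≈ 2.393 → |2.393 − 2.236| = 0.157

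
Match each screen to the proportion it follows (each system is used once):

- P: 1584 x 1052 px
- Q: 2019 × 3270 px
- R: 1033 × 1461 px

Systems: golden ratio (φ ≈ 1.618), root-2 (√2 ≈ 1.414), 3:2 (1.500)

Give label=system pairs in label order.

P=3:2, Q=golden ratio, R=root-2

Ratios: P ≈ 1.506; Q ≈ 1.620; R ≈ 1.414.
Targets: golden ratio ≈ 1.618; root-2 ≈ 1.414; 3:2 ≈ 1.500.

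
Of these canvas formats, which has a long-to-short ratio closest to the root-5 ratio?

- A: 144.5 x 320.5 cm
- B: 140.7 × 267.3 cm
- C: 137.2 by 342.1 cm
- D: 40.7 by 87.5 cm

A

Target root-5 ≈ 2.236.
A: 2.218 (Δ0.018)  B: 1.900 (Δ0.336)  C: 2.493 (Δ0.257)  D: 2.150 (Δ0.086)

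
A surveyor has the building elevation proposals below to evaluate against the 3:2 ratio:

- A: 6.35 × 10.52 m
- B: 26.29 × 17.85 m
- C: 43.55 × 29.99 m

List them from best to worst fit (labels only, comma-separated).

B, C, A

Ratios: A = 10.52 / 6.35 ≈ 1.657; B = 26.29 / 17.85 ≈ 1.473; C = 43.55 / 29.99 ≈ 1.452.
|Δ from 1.500|: A 0.157; B 0.027; C 0.048.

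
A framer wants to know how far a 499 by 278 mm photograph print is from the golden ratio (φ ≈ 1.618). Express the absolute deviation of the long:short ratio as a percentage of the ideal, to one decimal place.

10.9%

Ratio = 499 / 278 ≈ 1.7950.
Ideal golden ratio ≈ 1.6180. |1.7950 − 1.6180| / 1.6180 ≈ 10.94% → 10.9%.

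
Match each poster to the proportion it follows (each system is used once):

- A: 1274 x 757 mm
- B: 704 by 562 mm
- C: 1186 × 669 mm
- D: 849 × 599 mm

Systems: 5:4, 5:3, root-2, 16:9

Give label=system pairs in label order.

A=5:3, B=5:4, C=16:9, D=root-2

Ratios: A ≈ 1.683; B ≈ 1.253; C ≈ 1.773; D ≈ 1.417.
Targets: 5:4 ≈ 1.250; 5:3 ≈ 1.667; root-2 ≈ 1.414; 16:9 ≈ 1.778.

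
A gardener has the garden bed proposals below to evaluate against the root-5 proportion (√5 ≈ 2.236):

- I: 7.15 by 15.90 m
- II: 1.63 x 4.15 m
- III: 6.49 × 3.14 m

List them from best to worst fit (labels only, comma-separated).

I, III, II

I: 15.90/7.15 ≈ 2.224 → |2.224 − 2.236| = 0.012
II: 4.15/1.63 ≈ 2.546 → |2.546 − 2.236| = 0.310
III: 6.49/3.14 ≈ 2.067 → |2.067 − 2.236| = 0.169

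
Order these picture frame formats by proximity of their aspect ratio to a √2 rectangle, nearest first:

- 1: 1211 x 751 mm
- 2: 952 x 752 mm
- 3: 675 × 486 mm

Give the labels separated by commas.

Ratios: 1 = 1211 / 751 ≈ 1.613; 2 = 952 / 752 ≈ 1.266; 3 = 675 / 486 ≈ 1.389.
|Δ from 1.414|: 1 0.199; 2 0.148; 3 0.025.

3, 2, 1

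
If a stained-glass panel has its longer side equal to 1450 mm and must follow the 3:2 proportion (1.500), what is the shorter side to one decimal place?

3:2 = 1.50000.
Shorter side = 1450 ÷ 1.50000 ≈ 966.667 → 966.7 mm.

966.7 mm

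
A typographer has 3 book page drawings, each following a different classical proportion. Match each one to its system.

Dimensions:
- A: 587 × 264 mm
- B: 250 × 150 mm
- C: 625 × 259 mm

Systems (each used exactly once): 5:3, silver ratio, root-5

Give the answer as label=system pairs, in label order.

Ratios: A ≈ 2.223; B ≈ 1.667; C ≈ 2.413.
Targets: 5:3 ≈ 1.667; silver ratio ≈ 2.414; root-5 ≈ 2.236.

A=root-5, B=5:3, C=silver ratio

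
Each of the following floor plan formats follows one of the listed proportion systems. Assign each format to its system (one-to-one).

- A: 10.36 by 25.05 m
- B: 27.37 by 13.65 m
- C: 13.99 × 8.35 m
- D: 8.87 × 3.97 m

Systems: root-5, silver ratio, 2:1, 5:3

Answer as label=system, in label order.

A=silver ratio, B=2:1, C=5:3, D=root-5

A = 25.05/10.36 ≈ 2.418 → silver ratio (2.414)
B = 27.37/13.65 ≈ 2.005 → 2:1 (2.000)
C = 13.99/8.35 ≈ 1.675 → 5:3 (1.667)
D = 8.87/3.97 ≈ 2.234 → root-5 (2.236)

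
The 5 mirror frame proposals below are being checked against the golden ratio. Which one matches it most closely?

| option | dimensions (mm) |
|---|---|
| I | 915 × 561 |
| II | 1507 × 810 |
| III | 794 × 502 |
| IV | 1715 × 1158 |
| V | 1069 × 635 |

Target golden ratio ≈ 1.618.
I: 1.631 (Δ0.013)  II: 1.860 (Δ0.242)  III: 1.582 (Δ0.036)  IV: 1.481 (Δ0.137)  V: 1.683 (Δ0.065)

I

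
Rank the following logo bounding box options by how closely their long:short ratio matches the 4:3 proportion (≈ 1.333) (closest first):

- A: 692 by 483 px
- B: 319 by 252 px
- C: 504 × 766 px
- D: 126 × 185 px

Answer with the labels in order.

Ratios: A = 692 / 483 ≈ 1.433; B = 319 / 252 ≈ 1.266; C = 766 / 504 ≈ 1.520; D = 185 / 126 ≈ 1.468.
|Δ from 1.333|: A 0.100; B 0.067; C 0.187; D 0.135.

B, A, D, C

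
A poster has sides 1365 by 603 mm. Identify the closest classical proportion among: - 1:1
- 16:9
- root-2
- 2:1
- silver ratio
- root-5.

root-5

Ratio = 1365 / 603 ≈ 2.264.
Distances: 1:1 1.000 (Δ 1.264); 16:9 1.778 (Δ 0.486); root-2 1.414 (Δ 0.850); 2:1 2.000 (Δ 0.264); silver ratio 2.414 (Δ 0.150); root-5 2.236 (Δ 0.028).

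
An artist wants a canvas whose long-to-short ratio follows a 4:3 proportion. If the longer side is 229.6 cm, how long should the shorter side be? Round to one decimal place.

4:3 ≈ 1.33333.
Shorter side = 229.6 ÷ 1.33333 ≈ 172.200 → 172.2 cm.

172.2 cm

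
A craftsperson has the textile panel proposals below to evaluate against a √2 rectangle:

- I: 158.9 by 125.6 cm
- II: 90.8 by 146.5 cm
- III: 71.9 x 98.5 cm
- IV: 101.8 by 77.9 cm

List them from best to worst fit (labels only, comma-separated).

I: 158.9/125.6 ≈ 1.265 → |1.265 − 1.414| = 0.149
II: 146.5/90.8 ≈ 1.613 → |1.613 − 1.414| = 0.199
III: 98.5/71.9 ≈ 1.370 → |1.370 − 1.414| = 0.044
IV: 101.8/77.9 ≈ 1.307 → |1.307 − 1.414| = 0.107

III, IV, I, II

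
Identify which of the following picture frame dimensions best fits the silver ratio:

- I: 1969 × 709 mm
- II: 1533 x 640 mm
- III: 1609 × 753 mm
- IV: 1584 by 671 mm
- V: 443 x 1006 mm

II

Target silver ratio ≈ 2.414.
I: 2.777 (Δ0.363)  II: 2.395 (Δ0.019)  III: 2.137 (Δ0.277)  IV: 2.361 (Δ0.053)  V: 2.271 (Δ0.143)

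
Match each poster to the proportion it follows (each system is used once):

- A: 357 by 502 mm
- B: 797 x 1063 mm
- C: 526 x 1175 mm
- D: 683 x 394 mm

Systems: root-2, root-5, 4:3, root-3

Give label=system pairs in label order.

A=root-2, B=4:3, C=root-5, D=root-3

Ratios: A ≈ 1.406; B ≈ 1.334; C ≈ 2.234; D ≈ 1.734.
Targets: root-2 ≈ 1.414; root-5 ≈ 2.236; 4:3 ≈ 1.333; root-3 ≈ 1.732.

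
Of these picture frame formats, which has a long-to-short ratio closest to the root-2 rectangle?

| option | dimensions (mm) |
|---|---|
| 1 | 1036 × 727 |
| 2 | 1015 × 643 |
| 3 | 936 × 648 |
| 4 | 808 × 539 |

Target root-2 ≈ 1.414.
1: 1.425 (Δ0.011)  2: 1.579 (Δ0.165)  3: 1.444 (Δ0.030)  4: 1.499 (Δ0.085)

1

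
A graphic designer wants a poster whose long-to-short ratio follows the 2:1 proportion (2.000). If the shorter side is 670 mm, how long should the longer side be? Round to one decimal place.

2:1 = 2.00000.
Longer side = 670 × 2.00000 ≈ 1340.000 → 1340.0 mm.

1340.0 mm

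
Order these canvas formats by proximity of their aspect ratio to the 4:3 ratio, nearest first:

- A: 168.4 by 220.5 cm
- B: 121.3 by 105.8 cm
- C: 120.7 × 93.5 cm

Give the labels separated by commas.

A, C, B

Ratios: A = 220.5 / 168.4 ≈ 1.309; B = 121.3 / 105.8 ≈ 1.147; C = 120.7 / 93.5 ≈ 1.291.
|Δ from 1.333|: A 0.024; B 0.186; C 0.042.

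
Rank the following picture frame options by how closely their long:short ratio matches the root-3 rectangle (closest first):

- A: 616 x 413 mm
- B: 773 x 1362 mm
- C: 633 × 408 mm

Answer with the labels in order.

B, C, A

A: 616/413 ≈ 1.492 → |1.492 − 1.732| = 0.240
B: 1362/773 ≈ 1.762 → |1.762 − 1.732| = 0.030
C: 633/408 ≈ 1.551 → |1.551 − 1.732| = 0.181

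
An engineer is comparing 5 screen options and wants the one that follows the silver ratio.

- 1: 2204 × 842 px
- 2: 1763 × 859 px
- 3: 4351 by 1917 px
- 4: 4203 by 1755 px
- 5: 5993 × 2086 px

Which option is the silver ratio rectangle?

4

Target silver ratio ≈ 2.414.
1: 2.618 (Δ0.204)  2: 2.052 (Δ0.362)  3: 2.270 (Δ0.144)  4: 2.395 (Δ0.019)  5: 2.873 (Δ0.459)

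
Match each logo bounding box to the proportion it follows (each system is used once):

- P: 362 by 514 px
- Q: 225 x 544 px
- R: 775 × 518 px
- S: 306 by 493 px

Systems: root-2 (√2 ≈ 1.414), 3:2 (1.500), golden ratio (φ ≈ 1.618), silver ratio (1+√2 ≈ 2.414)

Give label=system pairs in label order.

Ratios: P ≈ 1.420; Q ≈ 2.418; R ≈ 1.496; S ≈ 1.611.
Targets: root-2 ≈ 1.414; 3:2 ≈ 1.500; golden ratio ≈ 1.618; silver ratio ≈ 2.414.

P=root-2, Q=silver ratio, R=3:2, S=golden ratio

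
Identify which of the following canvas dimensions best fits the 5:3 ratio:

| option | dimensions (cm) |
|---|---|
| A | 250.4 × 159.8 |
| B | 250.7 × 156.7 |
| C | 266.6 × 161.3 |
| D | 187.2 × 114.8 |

Ratios (long/short): A ≈ 1.567; B ≈ 1.600; C ≈ 1.653; D ≈ 1.631.
5:3 ≈ 1.667; option C is nearest (Δ 0.014).

C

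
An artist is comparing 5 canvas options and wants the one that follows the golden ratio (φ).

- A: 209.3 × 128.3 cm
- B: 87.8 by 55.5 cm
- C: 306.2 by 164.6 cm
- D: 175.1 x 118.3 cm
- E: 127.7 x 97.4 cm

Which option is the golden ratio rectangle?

Target golden ratio ≈ 1.618.
A: 1.631 (Δ0.013)  B: 1.582 (Δ0.036)  C: 1.860 (Δ0.242)  D: 1.480 (Δ0.138)  E: 1.311 (Δ0.307)

A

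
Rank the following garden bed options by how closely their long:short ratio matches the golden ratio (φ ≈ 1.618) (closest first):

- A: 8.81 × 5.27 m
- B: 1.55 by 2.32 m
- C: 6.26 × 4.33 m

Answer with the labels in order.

A, B, C

A: 8.81/5.27 ≈ 1.672 → |1.672 − 1.618| = 0.054
B: 2.32/1.55 ≈ 1.497 → |1.497 − 1.618| = 0.121
C: 6.26/4.33 ≈ 1.446 → |1.446 − 1.618| = 0.172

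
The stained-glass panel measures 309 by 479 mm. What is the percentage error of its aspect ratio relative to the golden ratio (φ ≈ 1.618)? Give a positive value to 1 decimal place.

Ratio = 479 / 309 ≈ 1.5502.
Ideal golden ratio ≈ 1.6180. |1.5502 − 1.6180| / 1.6180 ≈ 4.19% → 4.2%.

4.2%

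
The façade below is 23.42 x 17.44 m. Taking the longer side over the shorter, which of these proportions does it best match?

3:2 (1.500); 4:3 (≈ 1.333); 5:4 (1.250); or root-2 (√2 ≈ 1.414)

4:3

23.42/17.44 ≈ 1.343. Nearest candidates are 4:3 (1.333, off by 0.010) and root-2 (1.414, off by 0.071).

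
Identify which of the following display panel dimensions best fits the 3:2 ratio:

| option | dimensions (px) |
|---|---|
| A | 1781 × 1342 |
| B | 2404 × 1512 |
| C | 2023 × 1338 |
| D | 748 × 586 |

Target 3:2 ≈ 1.500.
A: 1.327 (Δ0.173)  B: 1.590 (Δ0.090)  C: 1.512 (Δ0.012)  D: 1.276 (Δ0.224)

C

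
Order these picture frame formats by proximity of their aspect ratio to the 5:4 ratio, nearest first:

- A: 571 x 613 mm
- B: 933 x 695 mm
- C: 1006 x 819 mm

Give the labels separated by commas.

A: 613/571 ≈ 1.074 → |1.074 − 1.250| = 0.176
B: 933/695 ≈ 1.342 → |1.342 − 1.250| = 0.092
C: 1006/819 ≈ 1.228 → |1.228 − 1.250| = 0.022

C, B, A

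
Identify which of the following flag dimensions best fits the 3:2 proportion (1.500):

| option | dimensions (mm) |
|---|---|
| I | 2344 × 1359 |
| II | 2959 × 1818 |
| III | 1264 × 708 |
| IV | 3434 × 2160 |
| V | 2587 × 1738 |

Ratios (long/short): I ≈ 1.725; II ≈ 1.628; III ≈ 1.785; IV ≈ 1.590; V ≈ 1.488.
3:2 ≈ 1.500; option V is nearest (Δ 0.012).

V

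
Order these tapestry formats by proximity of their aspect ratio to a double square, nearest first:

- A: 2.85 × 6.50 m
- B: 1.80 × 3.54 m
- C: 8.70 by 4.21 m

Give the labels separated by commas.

Ratios: A = 6.50 / 2.85 ≈ 2.281; B = 3.54 / 1.80 ≈ 1.967; C = 8.70 / 4.21 ≈ 2.067.
|Δ from 2.000|: A 0.281; B 0.033; C 0.067.

B, C, A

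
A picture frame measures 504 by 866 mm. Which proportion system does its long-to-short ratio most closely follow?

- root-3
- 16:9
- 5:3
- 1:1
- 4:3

root-3

Ratio = 866 / 504 ≈ 1.718.
Distances: root-3 1.732 (Δ 0.014); 16:9 1.778 (Δ 0.060); 5:3 1.667 (Δ 0.051); 1:1 1.000 (Δ 0.718); 4:3 1.333 (Δ 0.385).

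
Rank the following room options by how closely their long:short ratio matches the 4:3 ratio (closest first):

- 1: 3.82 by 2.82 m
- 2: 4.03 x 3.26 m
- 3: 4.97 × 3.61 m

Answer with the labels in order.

Ratios: 1 = 3.82 / 2.82 ≈ 1.355; 2 = 4.03 / 3.26 ≈ 1.236; 3 = 4.97 / 3.61 ≈ 1.377.
|Δ from 1.333|: 1 0.022; 2 0.097; 3 0.044.

1, 3, 2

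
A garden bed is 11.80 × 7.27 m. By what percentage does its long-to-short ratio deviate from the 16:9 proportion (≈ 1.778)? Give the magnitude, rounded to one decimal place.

8.7%

Ratio = 11.80 / 7.27 ≈ 1.6231.
Ideal 16:9 ≈ 1.7778. |1.6231 − 1.7778| / 1.7778 ≈ 8.70% → 8.7%.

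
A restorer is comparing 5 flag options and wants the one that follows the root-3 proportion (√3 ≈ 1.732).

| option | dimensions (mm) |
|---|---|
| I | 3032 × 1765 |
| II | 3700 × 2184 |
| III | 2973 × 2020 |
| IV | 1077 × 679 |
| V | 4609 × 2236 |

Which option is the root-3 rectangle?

I

Target root-3 ≈ 1.732.
I: 1.718 (Δ0.014)  II: 1.694 (Δ0.038)  III: 1.472 (Δ0.260)  IV: 1.586 (Δ0.146)  V: 2.061 (Δ0.329)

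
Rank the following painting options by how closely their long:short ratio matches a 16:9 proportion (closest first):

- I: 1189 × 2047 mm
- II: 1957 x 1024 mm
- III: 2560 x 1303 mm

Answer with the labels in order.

I: 2047/1189 ≈ 1.722 → |1.722 − 1.778| = 0.056
II: 1957/1024 ≈ 1.911 → |1.911 − 1.778| = 0.133
III: 2560/1303 ≈ 1.965 → |1.965 − 1.778| = 0.187

I, II, III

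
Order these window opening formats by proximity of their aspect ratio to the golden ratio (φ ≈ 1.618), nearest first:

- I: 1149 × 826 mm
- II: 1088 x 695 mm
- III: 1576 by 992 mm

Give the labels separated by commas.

III, II, I

I: 1149/826 ≈ 1.391 → |1.391 − 1.618| = 0.227
II: 1088/695 ≈ 1.565 → |1.565 − 1.618| = 0.053
III: 1576/992 ≈ 1.589 → |1.589 − 1.618| = 0.029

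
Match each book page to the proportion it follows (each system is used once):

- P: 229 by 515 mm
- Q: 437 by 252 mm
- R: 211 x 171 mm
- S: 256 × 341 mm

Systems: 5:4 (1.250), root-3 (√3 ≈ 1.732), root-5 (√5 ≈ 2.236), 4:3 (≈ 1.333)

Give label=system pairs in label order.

P = 515/229 ≈ 2.249 → root-5 (2.236)
Q = 437/252 ≈ 1.734 → root-3 (1.732)
R = 211/171 ≈ 1.234 → 5:4 (1.250)
S = 341/256 ≈ 1.332 → 4:3 (1.333)

P=root-5, Q=root-3, R=5:4, S=4:3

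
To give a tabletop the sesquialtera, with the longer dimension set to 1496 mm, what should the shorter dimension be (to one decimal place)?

3:2 = 1.50000.
Shorter side = 1496 ÷ 1.50000 ≈ 997.333 → 997.3 mm.

997.3 mm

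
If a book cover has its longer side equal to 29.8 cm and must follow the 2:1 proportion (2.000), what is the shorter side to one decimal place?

2:1 = 2.00000.
Shorter side = 29.8 ÷ 2.00000 ≈ 14.900 → 14.9 cm.

14.9 cm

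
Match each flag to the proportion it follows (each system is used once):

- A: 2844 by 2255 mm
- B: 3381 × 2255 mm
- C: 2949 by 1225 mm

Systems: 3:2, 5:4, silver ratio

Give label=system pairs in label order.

Ratios: A ≈ 1.261; B ≈ 1.499; C ≈ 2.407.
Targets: 3:2 ≈ 1.500; 5:4 ≈ 1.250; silver ratio ≈ 2.414.

A=5:4, B=3:2, C=silver ratio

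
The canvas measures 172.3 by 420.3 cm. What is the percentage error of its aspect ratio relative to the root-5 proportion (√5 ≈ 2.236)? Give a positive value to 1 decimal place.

9.1%

Ratio = 420.3 / 172.3 ≈ 2.4393.
Ideal root-5 ≈ 2.2361. |2.4393 − 2.2361| / 2.2361 ≈ 9.09% → 9.1%.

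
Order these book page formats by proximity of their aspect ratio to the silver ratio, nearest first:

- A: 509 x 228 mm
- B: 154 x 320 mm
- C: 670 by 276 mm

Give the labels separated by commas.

A: 509/228 ≈ 2.232 → |2.232 − 2.414| = 0.182
B: 320/154 ≈ 2.078 → |2.078 − 2.414| = 0.336
C: 670/276 ≈ 2.428 → |2.428 − 2.414| = 0.014

C, A, B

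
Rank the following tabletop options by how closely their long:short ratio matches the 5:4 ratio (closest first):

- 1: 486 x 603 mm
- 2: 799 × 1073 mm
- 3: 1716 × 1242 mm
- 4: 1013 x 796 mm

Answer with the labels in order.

1, 4, 2, 3

Ratios: 1 = 603 / 486 ≈ 1.241; 2 = 1073 / 799 ≈ 1.343; 3 = 1716 / 1242 ≈ 1.382; 4 = 1013 / 796 ≈ 1.273.
|Δ from 1.250|: 1 0.009; 2 0.093; 3 0.132; 4 0.023.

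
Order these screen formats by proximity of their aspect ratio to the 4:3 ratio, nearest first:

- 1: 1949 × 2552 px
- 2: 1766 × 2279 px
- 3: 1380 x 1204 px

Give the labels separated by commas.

1: 2552/1949 ≈ 1.309 → |1.309 − 1.333| = 0.024
2: 2279/1766 ≈ 1.290 → |1.290 − 1.333| = 0.043
3: 1380/1204 ≈ 1.146 → |1.146 − 1.333| = 0.187

1, 2, 3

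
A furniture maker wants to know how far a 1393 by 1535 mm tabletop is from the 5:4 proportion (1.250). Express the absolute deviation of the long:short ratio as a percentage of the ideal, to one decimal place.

11.8%

Ratio = 1535 / 1393 ≈ 1.1019.
Ideal 5:4 = 1.2500. |1.1019 − 1.2500| / 1.2500 ≈ 11.85% → 11.8%.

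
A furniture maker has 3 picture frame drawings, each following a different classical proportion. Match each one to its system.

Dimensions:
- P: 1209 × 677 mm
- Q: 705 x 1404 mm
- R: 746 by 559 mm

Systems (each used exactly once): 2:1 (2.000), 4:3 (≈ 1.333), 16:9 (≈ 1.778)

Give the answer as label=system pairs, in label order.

P = 1209/677 ≈ 1.786 → 16:9 (1.778)
Q = 1404/705 ≈ 1.991 → 2:1 (2.000)
R = 746/559 ≈ 1.335 → 4:3 (1.333)

P=16:9, Q=2:1, R=4:3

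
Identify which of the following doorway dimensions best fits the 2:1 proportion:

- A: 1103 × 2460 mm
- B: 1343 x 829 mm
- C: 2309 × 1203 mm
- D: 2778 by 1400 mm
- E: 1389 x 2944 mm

D

Target 2:1 ≈ 2.000.
A: 2.230 (Δ0.230)  B: 1.620 (Δ0.380)  C: 1.919 (Δ0.081)  D: 1.984 (Δ0.016)  E: 2.120 (Δ0.120)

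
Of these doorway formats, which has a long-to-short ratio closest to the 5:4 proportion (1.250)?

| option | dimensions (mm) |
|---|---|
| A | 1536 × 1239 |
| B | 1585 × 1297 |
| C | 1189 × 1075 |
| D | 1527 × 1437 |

Ratios (long/short): A ≈ 1.240; B ≈ 1.222; C ≈ 1.106; D ≈ 1.063.
5:4 ≈ 1.250; option A is nearest (Δ 0.010).

A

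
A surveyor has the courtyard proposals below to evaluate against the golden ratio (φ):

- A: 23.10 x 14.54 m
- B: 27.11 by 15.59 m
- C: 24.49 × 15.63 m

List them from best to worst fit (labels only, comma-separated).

A, C, B

A: 23.10/14.54 ≈ 1.589 → |1.589 − 1.618| = 0.029
B: 27.11/15.59 ≈ 1.739 → |1.739 − 1.618| = 0.121
C: 24.49/15.63 ≈ 1.567 → |1.567 − 1.618| = 0.051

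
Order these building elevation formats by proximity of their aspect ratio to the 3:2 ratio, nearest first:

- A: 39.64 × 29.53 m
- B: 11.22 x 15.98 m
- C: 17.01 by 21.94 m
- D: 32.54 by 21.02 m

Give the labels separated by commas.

D, B, A, C

A: 39.64/29.53 ≈ 1.342 → |1.342 − 1.500| = 0.158
B: 15.98/11.22 ≈ 1.424 → |1.424 − 1.500| = 0.076
C: 21.94/17.01 ≈ 1.290 → |1.290 − 1.500| = 0.210
D: 32.54/21.02 ≈ 1.548 → |1.548 − 1.500| = 0.048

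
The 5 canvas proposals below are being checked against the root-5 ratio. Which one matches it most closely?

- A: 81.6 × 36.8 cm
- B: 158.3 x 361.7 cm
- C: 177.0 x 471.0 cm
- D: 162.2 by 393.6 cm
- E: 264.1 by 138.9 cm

A

Target root-5 ≈ 2.236.
A: 2.217 (Δ0.019)  B: 2.285 (Δ0.049)  C: 2.661 (Δ0.425)  D: 2.427 (Δ0.191)  E: 1.901 (Δ0.335)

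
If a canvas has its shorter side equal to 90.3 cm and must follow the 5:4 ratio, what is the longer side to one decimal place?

5:4 = 1.25000.
Longer side = 90.3 × 1.25000 ≈ 112.875 → 112.9 cm.

112.9 cm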